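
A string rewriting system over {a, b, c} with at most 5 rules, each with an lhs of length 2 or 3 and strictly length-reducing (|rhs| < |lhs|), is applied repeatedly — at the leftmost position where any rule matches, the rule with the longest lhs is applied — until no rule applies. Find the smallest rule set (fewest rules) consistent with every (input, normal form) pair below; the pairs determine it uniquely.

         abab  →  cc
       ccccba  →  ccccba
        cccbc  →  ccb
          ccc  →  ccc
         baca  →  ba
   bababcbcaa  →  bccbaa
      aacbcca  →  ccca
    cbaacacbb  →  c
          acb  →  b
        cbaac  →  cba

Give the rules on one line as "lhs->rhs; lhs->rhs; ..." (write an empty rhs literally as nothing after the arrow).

ab->c; ac->; bb->c; cbc->b

  | abab => cab => cc
  | ccccba
  | cccbc => ccb
  | ccc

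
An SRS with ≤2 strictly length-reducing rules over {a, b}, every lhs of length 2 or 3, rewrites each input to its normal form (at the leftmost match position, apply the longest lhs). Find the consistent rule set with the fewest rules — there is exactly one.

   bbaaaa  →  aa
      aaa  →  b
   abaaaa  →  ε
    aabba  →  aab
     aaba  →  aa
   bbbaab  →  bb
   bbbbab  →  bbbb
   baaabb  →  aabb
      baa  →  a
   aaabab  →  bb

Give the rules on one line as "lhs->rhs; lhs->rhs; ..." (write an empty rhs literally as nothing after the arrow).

  | bbaaaa => baaa => aa
  | aaa => b
  | abaaaa => aaaa => ba => ε
  | aabba => aab

aaa->b; ba->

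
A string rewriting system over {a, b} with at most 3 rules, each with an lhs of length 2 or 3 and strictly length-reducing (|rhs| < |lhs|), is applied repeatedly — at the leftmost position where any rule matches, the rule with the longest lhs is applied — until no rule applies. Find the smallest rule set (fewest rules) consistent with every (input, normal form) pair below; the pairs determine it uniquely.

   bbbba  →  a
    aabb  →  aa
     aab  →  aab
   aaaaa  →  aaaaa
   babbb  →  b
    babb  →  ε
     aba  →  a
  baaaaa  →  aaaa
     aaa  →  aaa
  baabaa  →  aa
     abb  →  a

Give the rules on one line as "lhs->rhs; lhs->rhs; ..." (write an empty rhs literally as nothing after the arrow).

  | bbbba => bba => a
  | aabb => aa
  | aab
  | aaaaa

ba->; bb->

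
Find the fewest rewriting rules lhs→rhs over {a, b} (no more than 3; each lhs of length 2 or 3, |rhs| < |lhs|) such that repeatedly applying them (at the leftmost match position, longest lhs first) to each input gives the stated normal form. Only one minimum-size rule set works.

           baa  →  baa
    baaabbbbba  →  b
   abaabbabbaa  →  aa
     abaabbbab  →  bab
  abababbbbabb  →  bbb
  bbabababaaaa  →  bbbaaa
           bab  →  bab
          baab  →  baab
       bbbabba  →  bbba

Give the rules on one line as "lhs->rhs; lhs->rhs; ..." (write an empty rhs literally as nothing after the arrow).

  | baa
  | baaabbbbba => baabbba => baba => b
  | abaabbabbaa => abbabbaa => abbaa => aa
  | abaabbbab => abbbab => bab

aba->; abb->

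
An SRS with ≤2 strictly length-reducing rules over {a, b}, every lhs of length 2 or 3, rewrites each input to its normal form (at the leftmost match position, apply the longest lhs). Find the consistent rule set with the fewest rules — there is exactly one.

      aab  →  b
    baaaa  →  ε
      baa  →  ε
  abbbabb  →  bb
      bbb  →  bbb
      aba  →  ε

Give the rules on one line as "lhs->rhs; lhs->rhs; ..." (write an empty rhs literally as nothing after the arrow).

  | aab => b
  | baaaa => aaaa => aa => ε
  | baa => aa => ε
  | abbbabb => abbabb => ababb => aabb => bb

aa->; ba->a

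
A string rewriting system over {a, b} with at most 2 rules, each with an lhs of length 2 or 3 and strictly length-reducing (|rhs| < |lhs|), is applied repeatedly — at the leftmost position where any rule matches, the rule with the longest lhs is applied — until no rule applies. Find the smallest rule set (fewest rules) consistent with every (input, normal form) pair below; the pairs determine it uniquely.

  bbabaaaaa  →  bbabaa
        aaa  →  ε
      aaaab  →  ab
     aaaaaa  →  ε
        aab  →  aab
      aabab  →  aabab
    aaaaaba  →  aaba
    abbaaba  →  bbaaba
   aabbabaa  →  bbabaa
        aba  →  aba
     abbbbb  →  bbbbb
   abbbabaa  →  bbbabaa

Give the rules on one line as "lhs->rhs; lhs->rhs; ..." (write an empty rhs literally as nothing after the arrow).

  | bbabaaaaa => bbabaa
  | aaa => ε
  | aaaab => ab
  | aaaaaa => aaa => ε

aaa->; abb->bb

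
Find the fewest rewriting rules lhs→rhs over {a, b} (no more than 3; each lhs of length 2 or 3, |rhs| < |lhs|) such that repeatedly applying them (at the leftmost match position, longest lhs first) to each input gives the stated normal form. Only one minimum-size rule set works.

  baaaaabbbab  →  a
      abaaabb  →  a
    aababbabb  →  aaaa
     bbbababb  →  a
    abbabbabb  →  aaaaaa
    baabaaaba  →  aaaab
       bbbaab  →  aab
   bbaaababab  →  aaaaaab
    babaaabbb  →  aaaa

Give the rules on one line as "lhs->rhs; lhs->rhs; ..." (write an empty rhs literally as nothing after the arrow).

  | baaaaabbbab => baaaabbbab => baaabbbab => baabbbab => babbbab => bbbbab => bab => bb => a
  | abaaabb => abaabb => ababb => abbb => a
  | aababbabb => aabbbabb => aaabb => aaaa
  | bbbababb => ababb => abbb => a

ba->b; bb->a; bbb->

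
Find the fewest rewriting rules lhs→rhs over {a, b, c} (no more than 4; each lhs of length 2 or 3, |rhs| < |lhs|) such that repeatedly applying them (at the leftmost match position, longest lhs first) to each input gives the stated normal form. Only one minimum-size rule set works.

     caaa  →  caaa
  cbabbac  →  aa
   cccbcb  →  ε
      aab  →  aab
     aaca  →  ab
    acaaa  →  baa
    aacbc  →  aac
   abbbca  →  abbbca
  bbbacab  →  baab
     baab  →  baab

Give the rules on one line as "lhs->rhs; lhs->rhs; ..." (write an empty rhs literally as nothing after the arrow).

aca->b; bba->ac; cb->; cc->

  | caaa
  | cbabbac => abbac => aacc => aa
  | cccbcb => cbcb => cb => ε
  | aab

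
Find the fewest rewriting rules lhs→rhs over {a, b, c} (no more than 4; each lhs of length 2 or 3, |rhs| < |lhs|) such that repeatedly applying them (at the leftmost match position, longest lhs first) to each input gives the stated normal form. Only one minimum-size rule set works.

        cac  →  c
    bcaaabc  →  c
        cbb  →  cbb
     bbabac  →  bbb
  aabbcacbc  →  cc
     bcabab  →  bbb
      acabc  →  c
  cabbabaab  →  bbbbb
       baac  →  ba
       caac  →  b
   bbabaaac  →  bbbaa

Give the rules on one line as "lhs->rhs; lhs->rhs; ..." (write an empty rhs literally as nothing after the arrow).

  | cac => bc => c
  | bcaaabc => caaabc => baabc => babc => bbc => bc => c
  | cbb
  | bbabac => bbbac => bbb

ab->b; ac->; bc->c; ca->b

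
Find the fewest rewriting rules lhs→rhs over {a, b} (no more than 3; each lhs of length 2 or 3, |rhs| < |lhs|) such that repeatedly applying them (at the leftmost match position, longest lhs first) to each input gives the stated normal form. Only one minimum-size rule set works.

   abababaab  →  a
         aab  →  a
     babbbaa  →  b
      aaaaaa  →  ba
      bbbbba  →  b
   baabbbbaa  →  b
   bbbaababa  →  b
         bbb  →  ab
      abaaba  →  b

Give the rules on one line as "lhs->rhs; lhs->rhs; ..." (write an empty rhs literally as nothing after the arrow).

  | abababaab => abababbb => ababaab => ababbb => abaab => abbb => aab => bb => a
  | aab => bb => a
  | babbbaa => baabaa => bbbaa => abaa => abb => aa => b
  | aaaaaa => baaaa => bbaa => aaa => ba

aa->b; bb->a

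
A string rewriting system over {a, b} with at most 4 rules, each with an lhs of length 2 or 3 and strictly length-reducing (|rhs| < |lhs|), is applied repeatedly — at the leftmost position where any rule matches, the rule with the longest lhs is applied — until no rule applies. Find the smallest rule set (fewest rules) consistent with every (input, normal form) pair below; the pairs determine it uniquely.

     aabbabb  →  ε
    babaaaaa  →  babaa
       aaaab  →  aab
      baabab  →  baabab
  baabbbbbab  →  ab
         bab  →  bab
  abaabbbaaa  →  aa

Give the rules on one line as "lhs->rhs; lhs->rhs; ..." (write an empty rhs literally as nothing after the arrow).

aaa->aa; abb->bb; bb->

  | aabbabb => abbabb => bbabb => abb => bb => ε
  | babaaaaa => babaaaa => babaaa => babaa
  | aaaab => aaab => aab
  | baabab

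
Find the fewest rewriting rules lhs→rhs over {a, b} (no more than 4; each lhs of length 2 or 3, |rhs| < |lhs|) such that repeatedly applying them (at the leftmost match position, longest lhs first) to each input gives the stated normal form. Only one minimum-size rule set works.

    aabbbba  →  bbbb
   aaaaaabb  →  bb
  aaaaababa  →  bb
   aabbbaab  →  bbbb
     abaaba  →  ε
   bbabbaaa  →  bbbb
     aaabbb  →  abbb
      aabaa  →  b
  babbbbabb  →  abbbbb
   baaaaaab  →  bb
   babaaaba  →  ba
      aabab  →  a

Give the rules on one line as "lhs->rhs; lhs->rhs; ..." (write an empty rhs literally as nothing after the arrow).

  | aabbbba => bbbba => bbbb
  | aaaaaabb => aaaabb => aabb => bb
  | aaaaababa => aaababa => ababa => bba => bb
  | aabbbaab => bbbaab => bbbab => bbbb

aa->; aba->b; bab->a; bba->bb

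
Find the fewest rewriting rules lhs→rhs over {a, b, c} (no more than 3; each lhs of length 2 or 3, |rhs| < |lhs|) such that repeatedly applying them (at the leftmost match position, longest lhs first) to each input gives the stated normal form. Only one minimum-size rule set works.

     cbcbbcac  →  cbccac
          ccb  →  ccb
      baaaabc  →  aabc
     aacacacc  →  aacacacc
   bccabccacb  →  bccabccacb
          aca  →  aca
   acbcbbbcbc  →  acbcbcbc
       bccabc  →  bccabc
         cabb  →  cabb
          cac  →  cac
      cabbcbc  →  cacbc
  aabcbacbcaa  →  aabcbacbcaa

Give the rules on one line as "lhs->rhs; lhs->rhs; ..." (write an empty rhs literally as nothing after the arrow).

baa->; bbc->c

  | cbcbbcac => cbccac
  | ccb
  | baaaabc => aabc
  | aacacacc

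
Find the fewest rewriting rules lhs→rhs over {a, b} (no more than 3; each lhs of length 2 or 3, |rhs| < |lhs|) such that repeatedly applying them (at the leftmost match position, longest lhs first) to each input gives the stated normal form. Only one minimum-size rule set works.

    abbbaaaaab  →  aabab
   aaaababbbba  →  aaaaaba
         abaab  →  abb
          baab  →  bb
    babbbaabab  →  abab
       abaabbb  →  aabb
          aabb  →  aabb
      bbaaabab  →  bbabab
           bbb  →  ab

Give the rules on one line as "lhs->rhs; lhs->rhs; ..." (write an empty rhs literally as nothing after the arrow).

baa->b; bbb->ab

  | abbbaaaaab => aabaaaaab => aabaaab => aabab
  | aaaababbbba => aaaabaabba => aaaabbba => aaaaaba
  | abaab => abb
  | baab => bb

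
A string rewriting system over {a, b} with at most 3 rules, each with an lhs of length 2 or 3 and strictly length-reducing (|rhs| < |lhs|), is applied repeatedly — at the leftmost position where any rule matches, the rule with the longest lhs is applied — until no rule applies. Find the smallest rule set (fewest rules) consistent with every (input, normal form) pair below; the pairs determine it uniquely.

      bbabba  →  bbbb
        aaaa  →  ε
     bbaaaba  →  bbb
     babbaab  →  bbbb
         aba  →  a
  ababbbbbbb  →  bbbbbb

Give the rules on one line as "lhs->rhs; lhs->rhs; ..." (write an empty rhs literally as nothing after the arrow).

  | bbabba => bbbba => bbbb
  | aaaa => aa => ε
  | bbaaaba => bbaaba => bbaba => bbba => bbb
  | babbaab => bbbaab => bbbab => bbbb

aa->; ab->; ba->b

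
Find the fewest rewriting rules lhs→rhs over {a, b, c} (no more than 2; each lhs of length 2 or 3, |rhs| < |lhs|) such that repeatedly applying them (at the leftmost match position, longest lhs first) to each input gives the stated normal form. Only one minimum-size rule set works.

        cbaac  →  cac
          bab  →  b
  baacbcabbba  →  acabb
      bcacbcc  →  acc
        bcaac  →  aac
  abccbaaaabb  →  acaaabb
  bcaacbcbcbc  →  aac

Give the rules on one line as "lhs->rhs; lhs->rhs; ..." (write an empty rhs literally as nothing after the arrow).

ba->; bc->

  | cbaac => cac
  | bab => b
  | baacbcabbba => acbcabbba => acabbba => acabb
  | bcacbcc => acbcc => acc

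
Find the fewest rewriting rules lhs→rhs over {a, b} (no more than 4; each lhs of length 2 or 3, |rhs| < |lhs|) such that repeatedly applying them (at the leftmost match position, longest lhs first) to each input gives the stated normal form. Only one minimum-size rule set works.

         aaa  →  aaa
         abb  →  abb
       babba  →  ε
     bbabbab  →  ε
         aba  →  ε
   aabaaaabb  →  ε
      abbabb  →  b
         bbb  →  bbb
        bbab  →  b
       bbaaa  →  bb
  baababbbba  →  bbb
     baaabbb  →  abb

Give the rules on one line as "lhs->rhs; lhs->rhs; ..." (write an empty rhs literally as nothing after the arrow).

aab->; aba->; ba->b; bab->a

  | aaa
  | abb
  | babba => aba => ε
  | bbabbab => babab => aab => ε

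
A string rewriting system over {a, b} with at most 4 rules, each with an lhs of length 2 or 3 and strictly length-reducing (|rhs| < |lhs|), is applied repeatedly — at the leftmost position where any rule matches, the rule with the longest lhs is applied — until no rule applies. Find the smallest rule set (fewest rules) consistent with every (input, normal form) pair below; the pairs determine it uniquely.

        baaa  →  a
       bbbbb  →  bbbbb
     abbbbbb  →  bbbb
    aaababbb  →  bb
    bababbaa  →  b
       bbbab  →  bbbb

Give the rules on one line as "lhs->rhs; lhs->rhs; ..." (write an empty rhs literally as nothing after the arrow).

ab->b; abb->; baa->

  | baaa => a
  | bbbbb
  | abbbbbb => bbbb
  | aaababbb => aababbb => ababbb => babbb => bb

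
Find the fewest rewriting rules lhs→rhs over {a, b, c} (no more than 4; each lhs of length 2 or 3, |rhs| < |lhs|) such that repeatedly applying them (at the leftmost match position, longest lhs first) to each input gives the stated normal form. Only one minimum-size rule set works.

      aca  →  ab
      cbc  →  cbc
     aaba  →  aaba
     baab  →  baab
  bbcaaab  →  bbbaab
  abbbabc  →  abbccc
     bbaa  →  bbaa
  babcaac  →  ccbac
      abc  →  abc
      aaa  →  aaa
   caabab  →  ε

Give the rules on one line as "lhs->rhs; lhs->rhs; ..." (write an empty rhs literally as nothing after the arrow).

  | aca => ab
  | cbc
  | aaba
  | baab

bab->cc; ca->b; cbb->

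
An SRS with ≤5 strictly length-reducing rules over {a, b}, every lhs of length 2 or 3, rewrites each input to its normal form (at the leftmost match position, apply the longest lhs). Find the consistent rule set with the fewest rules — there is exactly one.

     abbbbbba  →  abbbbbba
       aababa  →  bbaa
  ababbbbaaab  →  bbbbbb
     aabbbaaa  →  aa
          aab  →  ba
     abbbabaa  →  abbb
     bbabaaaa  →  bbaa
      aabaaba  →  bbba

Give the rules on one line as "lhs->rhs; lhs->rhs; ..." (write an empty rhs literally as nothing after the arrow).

aaa->b; aab->ba; aba->; bab->a

  | abbbbbba
  | aababa => baaba => bbaa
  | ababbbbaaab => bbbbaaab => bbbbbb
  | aabbbaaa => babbaaa => abaaa => aa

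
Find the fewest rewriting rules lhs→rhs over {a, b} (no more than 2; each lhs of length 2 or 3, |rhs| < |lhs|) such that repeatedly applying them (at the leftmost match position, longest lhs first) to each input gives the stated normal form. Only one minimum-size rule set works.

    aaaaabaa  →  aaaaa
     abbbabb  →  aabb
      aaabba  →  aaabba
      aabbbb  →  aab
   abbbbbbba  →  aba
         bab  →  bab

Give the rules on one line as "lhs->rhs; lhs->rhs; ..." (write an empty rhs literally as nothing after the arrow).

baa->; bbb->

  | aaaaabaa => aaaaa
  | abbbabb => aabb
  | aaabba
  | aabbbb => aab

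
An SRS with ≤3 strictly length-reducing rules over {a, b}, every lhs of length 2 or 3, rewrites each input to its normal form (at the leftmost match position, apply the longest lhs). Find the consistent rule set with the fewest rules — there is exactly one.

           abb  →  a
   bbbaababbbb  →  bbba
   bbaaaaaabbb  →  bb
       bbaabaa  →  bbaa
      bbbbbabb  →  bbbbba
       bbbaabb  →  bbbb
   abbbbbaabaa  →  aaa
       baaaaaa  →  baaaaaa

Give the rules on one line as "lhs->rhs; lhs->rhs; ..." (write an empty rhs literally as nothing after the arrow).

aab->; ab->a

  | abb => ab => a
  | bbbaababbbb => bbbabbbb => bbbabbb => bbbabb => bbbab => bbba
  | bbaaaaaabbb => bbaaaabb => bbaab => bb
  | bbaabaa => bbaa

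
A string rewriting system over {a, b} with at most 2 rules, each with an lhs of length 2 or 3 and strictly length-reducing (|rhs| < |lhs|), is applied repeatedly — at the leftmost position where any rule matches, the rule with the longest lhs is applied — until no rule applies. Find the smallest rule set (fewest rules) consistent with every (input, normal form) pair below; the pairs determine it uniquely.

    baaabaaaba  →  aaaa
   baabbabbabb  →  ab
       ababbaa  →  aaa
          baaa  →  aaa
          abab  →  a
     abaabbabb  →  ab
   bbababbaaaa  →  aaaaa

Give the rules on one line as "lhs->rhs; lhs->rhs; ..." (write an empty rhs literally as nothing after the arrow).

aab->ba; ba->a

  | baaabaaaba => aaabaaaba => abaaaaba => aaaaaba => aaabaa => abaaa => aaaa
  | baabbabbabb => aabbabbabb => bababbabb => ababbabb => aabbabb => bababb => ababb => aabb => bab => ab
  | ababbaa => aabbaa => babaa => abaa => aaa
  | baaa => aaa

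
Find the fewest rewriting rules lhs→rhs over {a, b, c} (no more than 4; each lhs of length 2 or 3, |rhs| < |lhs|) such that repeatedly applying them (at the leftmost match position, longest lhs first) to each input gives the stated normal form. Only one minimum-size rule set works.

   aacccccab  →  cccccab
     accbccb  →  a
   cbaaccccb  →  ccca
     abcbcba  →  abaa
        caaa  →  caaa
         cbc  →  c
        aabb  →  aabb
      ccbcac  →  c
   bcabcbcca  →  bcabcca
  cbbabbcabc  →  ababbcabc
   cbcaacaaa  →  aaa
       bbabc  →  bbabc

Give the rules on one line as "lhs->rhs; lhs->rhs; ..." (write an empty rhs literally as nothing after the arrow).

ac->c; cac->; cb->a

  | aacccccab => acccccab => cccccab
  | accbccb => ccbccb => caccb => cb => a
  | cbaaccccb => aaaccccb => aaccccb => accccb => ccccb => ccca
  | abcbcba => abacba => abcba => abaa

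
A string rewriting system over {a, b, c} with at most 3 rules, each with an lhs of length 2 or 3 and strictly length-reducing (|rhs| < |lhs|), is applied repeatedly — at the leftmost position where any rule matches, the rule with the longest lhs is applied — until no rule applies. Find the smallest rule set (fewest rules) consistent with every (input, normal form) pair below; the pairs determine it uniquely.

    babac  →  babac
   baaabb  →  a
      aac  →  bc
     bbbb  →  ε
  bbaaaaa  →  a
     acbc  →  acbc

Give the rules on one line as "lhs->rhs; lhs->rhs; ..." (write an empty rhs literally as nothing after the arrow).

aa->b; bb->

  | babac
  | baaabb => bbabb => abb => a
  | aac => bc
  | bbbb => bb => ε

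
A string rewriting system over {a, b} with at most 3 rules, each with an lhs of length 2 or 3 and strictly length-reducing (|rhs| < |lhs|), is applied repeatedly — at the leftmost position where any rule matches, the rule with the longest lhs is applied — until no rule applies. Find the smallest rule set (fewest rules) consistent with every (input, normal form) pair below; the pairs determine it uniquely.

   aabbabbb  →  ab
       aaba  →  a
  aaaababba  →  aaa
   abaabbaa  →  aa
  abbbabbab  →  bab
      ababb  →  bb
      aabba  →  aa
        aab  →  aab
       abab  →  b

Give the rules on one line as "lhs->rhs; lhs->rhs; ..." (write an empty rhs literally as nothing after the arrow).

aba->; abb->

  | aabbabbb => aabbb => ab
  | aaba => a
  | aaaababba => aaabba => aaa
  | abaabbaa => abbaa => aa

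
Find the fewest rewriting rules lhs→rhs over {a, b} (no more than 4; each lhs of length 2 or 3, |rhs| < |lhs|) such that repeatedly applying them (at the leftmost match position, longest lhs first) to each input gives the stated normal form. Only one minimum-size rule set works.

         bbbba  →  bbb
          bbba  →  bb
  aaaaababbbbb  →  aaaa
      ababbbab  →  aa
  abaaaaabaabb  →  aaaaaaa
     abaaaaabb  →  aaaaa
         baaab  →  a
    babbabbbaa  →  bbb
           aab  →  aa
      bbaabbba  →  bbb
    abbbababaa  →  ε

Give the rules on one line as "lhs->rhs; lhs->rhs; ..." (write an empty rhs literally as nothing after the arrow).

  | bbbba => bbb
  | bbba => bb
  | aaaaababbbbb => aaaaaabbbbb => aaaaabbb => aaaab => aaaa
  | ababbbab => aabbbab => abab => aab => aa

ab->a; abb->; ba->; baa->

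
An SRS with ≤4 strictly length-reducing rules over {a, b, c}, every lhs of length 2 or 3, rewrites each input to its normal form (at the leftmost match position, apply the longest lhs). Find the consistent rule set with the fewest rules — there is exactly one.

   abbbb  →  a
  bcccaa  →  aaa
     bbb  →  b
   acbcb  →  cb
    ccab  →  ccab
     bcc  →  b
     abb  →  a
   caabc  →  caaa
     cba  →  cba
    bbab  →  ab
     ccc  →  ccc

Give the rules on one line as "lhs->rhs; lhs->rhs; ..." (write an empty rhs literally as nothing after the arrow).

  | abbbb => abb => a
  | bcccaa => accaa => bcaa => aaa
  | bbb => b
  | acbcb => bbcb => cb

ac->b; bb->; bc->a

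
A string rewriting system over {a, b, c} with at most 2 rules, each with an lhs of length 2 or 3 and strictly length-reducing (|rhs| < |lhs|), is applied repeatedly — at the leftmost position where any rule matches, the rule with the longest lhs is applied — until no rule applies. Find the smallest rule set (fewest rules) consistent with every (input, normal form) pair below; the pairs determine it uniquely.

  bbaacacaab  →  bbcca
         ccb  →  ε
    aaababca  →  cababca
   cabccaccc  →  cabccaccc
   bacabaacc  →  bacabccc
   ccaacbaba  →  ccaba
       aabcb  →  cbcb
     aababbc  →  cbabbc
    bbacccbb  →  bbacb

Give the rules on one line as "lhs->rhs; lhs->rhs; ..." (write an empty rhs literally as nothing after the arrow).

  | bbaacacaab => bbccacaab => bbccaccb => bbcca
  | ccb => ε
  | aaababca => cababca
  | cabccaccc

aa->c; ccb->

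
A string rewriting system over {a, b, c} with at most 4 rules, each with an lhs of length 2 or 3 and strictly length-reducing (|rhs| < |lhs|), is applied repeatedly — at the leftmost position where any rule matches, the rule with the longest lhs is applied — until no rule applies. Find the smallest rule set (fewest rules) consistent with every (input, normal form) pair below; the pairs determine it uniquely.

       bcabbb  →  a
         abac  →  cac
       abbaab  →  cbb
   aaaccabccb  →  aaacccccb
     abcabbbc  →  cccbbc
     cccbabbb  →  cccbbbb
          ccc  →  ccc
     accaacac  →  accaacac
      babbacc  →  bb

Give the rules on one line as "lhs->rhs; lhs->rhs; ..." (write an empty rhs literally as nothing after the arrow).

  | bcabbb => bccbb => aabb => acb => a
  | abac => cac
  | abbaab => cbaab => cbab => cbb
  | aaaccabccb => aaacccccb

ab->c; acb->a; ba->b; bcc->aa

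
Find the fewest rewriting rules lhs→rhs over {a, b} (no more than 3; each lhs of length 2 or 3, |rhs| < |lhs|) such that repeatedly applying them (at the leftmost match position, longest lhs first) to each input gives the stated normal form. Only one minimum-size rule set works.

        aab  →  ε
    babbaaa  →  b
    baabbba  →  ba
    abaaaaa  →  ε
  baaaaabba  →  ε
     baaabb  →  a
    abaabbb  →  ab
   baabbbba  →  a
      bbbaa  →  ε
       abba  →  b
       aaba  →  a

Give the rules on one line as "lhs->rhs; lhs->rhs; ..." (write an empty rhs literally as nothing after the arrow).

  | aab => bb => ε
  | babbaaa => baaaa => bbaa => aa => b
  | baabbba => bbbbba => bbba => ba
  | abaaaaa => abbaaa => aaaa => baa => bb => ε

aa->b; bb->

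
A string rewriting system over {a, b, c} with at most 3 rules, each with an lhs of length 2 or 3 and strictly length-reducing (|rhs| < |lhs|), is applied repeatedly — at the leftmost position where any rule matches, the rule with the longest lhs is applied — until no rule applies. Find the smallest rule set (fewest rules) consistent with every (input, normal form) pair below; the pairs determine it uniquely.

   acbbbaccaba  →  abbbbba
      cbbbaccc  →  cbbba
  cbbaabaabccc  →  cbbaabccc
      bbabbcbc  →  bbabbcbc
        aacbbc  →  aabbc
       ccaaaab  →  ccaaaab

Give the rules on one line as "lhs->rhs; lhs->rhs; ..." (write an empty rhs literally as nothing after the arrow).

  | acbbbaccaba => abbbaccaba => abbbacaba => abbbbba
  | cbbbaccc => cbbbacc => cbbbac => cbbba
  | cbbaabaabccc => cbbaabccc
  | bbabbcbc

aba->; ac->a; aca->b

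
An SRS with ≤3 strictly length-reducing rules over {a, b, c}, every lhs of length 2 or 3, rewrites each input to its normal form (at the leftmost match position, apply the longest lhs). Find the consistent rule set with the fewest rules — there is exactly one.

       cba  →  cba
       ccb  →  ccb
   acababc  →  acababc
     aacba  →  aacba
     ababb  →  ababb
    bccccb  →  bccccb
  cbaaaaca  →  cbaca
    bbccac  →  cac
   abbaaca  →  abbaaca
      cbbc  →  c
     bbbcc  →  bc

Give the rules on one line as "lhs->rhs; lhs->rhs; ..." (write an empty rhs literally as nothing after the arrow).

  | cba
  | ccb
  | acababc
  | aacba

aaa->; bbc->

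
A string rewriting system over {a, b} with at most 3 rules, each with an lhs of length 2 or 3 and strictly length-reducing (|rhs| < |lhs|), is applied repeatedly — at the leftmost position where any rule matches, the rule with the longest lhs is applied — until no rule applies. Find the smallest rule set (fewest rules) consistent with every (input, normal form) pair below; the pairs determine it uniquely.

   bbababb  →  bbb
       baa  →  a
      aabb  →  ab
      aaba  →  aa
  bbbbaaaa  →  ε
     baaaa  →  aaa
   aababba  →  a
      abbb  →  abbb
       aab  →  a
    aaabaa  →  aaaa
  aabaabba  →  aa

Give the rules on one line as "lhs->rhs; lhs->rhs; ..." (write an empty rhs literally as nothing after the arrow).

  | bbababb => bbabb => bbb
  | baa => a
  | aabb => ab
  | aaba => aa

aab->a; ba->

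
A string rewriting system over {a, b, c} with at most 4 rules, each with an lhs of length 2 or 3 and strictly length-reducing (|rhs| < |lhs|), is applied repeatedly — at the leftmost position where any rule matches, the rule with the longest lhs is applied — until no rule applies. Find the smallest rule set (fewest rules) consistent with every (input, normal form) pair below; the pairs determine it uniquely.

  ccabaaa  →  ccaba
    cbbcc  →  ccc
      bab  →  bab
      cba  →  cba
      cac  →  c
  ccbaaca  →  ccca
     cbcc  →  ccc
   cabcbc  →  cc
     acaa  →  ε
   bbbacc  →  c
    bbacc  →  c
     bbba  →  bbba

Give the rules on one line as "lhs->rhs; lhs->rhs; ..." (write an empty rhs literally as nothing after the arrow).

aa->; ac->; bc->c

  | ccabaaa => ccaba
  | cbbcc => cbcc => ccc
  | bab
  | cba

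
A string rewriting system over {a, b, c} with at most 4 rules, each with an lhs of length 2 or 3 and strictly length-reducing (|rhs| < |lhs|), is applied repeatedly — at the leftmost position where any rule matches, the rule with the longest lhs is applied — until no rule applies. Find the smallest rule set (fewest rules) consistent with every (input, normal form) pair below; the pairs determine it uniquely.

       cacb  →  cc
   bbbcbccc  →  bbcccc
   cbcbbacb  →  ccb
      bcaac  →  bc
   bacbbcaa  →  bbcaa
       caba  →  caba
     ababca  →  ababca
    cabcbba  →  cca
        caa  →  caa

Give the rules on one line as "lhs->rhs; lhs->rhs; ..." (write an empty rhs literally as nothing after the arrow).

  | cacb => cc
  | bbbcbccc => bbcccc
  | cbcbbacb => ccbacb => ccb
  | bcaac => bc

aac->; acb->c; bac->; bcb->c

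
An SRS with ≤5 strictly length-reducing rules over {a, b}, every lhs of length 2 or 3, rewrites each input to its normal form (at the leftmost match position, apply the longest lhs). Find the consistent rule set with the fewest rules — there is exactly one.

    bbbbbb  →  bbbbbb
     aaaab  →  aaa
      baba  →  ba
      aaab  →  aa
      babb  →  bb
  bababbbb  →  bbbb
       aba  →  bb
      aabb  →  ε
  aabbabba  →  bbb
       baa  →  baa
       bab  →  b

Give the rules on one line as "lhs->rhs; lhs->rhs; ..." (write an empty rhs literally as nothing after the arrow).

ab->; aba->bb; bab->b; bba->b

  | bbbbbb
  | aaaab => aaa
  | baba => ba
  | aaab => aa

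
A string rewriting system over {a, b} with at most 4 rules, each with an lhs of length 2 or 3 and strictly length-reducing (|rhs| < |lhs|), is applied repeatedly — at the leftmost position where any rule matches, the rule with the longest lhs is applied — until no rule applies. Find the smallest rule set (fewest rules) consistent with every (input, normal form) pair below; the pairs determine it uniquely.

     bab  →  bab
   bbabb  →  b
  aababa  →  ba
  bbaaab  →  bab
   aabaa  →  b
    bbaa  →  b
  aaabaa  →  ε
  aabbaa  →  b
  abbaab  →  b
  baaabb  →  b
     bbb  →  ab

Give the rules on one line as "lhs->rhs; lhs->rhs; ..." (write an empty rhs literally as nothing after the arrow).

aa->; aba->a; bb->a; bba->ba

  | bab
  | bbabb => babb => baa => b
  | aababa => baba => ba
  | bbaaab => baaab => bab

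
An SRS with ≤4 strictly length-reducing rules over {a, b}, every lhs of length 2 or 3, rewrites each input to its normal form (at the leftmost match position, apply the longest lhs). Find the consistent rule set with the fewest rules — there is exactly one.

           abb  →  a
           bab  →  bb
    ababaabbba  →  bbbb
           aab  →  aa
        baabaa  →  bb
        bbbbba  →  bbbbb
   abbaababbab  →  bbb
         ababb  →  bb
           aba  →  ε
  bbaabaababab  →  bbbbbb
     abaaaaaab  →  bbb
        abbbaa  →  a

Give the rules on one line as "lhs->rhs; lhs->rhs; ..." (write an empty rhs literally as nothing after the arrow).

  | abb => ab => a
  | bab => bb
  | ababaabbba => baabbba => babbba => bbbba => bbbb
  | aab => aa

aaa->bb; ab->a; aba->; ba->b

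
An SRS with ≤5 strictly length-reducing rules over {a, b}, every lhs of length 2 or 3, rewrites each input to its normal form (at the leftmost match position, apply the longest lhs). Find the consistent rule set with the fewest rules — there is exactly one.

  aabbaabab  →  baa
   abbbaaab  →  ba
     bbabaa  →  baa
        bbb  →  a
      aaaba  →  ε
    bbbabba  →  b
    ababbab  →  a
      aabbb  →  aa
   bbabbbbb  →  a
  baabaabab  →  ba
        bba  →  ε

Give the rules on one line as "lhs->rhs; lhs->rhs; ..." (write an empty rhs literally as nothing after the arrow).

aaa->b; ab->a; bb->a; bba->

  | aabbaabab => aabaabab => aaaabab => babab => baab => baa
  | abbbaaab => abbaaab => abaaab => aaaab => bab => ba
  | bbabaa => baa
  | bbb => ab => a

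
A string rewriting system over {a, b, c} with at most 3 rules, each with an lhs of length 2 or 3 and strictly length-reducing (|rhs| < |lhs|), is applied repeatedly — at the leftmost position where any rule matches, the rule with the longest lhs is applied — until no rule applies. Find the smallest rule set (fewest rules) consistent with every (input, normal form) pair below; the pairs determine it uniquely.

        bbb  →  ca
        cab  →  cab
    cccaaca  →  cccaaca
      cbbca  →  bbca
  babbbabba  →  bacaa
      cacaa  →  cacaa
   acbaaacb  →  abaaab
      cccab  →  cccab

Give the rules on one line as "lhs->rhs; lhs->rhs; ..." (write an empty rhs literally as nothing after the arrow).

bba->; bbb->ca; cb->b

  | bbb => ca
  | cab
  | cccaaca
  | cbbca => bbca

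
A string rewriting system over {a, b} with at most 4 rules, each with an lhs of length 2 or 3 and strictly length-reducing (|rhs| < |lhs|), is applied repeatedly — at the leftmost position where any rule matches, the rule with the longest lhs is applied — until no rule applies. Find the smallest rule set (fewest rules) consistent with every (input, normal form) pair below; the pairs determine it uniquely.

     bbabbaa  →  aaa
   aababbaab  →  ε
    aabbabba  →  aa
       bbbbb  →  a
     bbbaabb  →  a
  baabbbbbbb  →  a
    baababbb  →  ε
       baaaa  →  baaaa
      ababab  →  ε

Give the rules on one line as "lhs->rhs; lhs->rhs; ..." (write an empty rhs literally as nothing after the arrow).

aab->b; ab->; bb->a

  | bbabbaa => aabbaa => bbaa => aaa
  | aababbaab => babbaab => bbaab => aaab => ab => ε
  | aabbabba => bbabba => aabba => bba => aa
  | bbbbb => abbb => bb => a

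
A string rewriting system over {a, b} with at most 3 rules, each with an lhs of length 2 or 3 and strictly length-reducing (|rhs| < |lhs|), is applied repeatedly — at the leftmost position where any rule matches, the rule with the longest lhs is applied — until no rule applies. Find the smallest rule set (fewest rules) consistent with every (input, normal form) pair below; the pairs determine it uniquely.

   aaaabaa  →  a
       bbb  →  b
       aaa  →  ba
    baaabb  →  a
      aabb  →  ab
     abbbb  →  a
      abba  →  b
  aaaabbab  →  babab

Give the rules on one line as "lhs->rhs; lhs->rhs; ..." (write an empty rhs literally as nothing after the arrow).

aa->b; aab->a; bb->

  | aaaabaa => baabaa => baaa => bba => a
  | bbb => b
  | aaa => ba
  | baaabb => bbabb => abb => a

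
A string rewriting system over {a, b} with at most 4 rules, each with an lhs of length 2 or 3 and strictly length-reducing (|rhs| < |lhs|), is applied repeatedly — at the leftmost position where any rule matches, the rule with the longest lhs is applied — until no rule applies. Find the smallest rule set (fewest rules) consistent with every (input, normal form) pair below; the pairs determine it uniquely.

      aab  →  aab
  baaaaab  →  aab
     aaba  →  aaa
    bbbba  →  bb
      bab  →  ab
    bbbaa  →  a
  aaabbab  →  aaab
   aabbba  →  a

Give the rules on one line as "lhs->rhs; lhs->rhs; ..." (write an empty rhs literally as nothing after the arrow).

  | aab
  | baaaaab => bbaaab => aab
  | aaba => aaa
  | bbbba => bb

abb->b; ba->a; baa->bb; bba->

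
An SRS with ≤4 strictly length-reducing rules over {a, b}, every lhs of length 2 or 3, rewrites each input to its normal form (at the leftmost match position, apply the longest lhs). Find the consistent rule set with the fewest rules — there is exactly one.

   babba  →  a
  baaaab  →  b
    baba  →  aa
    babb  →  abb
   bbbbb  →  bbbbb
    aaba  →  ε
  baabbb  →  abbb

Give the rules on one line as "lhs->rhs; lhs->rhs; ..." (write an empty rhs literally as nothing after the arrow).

aaa->; ba->a; baa->a; bba->

  | babba => abba => a
  | baaaab => aaab => b
  | baba => aba => aa
  | babb => abb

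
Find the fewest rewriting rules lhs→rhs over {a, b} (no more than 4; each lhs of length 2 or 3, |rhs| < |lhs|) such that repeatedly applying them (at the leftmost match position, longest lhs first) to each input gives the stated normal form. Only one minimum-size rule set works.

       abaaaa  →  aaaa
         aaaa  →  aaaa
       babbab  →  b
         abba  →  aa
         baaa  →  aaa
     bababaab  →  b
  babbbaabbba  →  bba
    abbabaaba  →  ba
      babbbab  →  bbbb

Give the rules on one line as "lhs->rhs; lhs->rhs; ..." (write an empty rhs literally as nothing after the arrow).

ab->b; abb->ba; baa->aa

  | abaaaa => baaaa => aaaa
  | aaaa
  | babbab => bbaab => baab => aab => ab => b
  | abba => baa => aa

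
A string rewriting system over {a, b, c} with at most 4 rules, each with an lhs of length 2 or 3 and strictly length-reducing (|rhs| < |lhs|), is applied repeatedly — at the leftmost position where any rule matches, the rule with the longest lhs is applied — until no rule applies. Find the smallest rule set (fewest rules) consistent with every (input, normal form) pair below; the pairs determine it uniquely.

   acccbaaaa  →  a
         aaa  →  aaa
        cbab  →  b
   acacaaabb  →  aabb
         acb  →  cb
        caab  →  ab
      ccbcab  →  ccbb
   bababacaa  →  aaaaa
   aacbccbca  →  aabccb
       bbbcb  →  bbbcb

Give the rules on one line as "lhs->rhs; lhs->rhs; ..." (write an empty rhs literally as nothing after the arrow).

aac->aa; ac->c; ba->a; ca->

  | acccbaaaa => cccbaaaa => cccaaaa => ccaaa => caa => a
  | aaa
  | cbab => cab => b
  | acacaaabb => cacaaabb => caaabb => aabb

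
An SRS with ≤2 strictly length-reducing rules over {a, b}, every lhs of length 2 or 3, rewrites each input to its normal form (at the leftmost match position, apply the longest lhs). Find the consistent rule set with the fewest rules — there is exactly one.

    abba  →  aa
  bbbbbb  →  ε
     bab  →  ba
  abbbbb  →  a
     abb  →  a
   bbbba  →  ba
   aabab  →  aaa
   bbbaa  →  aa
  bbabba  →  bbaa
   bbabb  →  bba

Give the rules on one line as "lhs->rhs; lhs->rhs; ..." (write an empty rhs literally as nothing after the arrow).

ab->a; bbb->

  | abba => aba => aa
  | bbbbbb => bbb => ε
  | bab => ba
  | abbbbb => abbbb => abbb => abb => ab => a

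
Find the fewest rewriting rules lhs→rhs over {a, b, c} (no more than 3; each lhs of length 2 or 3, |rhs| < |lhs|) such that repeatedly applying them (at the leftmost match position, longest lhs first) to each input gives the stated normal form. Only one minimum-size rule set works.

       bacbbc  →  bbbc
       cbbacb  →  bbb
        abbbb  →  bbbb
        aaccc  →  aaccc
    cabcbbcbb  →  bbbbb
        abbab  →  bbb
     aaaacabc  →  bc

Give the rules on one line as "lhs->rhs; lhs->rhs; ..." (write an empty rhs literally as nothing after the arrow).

ab->b; cb->b

  | bacbbc => babbc => bbbc
  | cbbacb => bbacb => bbab => bbb
  | abbbb => bbbb
  | aaccc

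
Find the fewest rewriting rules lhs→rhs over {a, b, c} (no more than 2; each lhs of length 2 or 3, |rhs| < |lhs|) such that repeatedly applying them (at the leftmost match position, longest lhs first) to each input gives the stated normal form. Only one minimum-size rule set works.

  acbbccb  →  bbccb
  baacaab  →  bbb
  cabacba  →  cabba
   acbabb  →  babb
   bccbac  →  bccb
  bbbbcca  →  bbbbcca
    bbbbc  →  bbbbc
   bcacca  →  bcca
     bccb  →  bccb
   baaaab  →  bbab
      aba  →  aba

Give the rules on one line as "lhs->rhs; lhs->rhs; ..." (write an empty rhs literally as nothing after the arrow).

  | acbbccb => bbccb
  | baacaab => baaab => bbb
  | cabacba => cabba
  | acbabb => babb

aaa->b; ac->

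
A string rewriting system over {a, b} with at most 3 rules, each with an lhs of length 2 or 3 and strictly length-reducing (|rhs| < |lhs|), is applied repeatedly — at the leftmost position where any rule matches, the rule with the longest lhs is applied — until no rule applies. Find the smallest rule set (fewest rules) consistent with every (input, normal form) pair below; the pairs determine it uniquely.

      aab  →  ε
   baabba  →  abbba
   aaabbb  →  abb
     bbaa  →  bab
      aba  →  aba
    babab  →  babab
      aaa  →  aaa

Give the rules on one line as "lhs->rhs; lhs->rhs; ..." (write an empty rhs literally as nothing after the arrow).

aab->; baa->ab

  | aab => ε
  | baabba => abbba
  | aaabbb => abb
  | bbaa => bab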